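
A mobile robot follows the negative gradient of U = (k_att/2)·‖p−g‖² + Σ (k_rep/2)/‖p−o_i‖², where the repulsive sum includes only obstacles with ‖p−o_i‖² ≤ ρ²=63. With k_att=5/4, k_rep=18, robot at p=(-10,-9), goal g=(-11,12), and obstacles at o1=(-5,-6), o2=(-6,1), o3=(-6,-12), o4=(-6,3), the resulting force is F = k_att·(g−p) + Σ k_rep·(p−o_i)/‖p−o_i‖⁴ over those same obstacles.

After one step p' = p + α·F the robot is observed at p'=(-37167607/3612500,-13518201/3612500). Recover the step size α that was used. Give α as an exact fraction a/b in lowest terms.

α = 1/5

F_att = 5/4·(g−p) = 5/4·(-1,21) = (-1.2500,26.2500)
o1: d²=34 ≤ ρ²=63; F_rep = 18·(-5,-3)/34² = (-0.0779,-0.0467)
o2: d²=116 > ρ²=63 → inactive
o3: d²=25 ≤ ρ²=63; F_rep = 18·(-4,3)/25² = (-0.1152,0.0864)
o4: d²=160 > ρ²=63 → inactive
F = F_att + ΣF_rep = (-1.4431,26.2897)
Δp = p'−p = (-0.2886,5.2579); α = Δx/Fx = (-1042607/3612500) / (-1042607/722500) = 1/5
check: Δy/Fy = (18994299/3612500) / (18994299/722500) = 1/5 ✓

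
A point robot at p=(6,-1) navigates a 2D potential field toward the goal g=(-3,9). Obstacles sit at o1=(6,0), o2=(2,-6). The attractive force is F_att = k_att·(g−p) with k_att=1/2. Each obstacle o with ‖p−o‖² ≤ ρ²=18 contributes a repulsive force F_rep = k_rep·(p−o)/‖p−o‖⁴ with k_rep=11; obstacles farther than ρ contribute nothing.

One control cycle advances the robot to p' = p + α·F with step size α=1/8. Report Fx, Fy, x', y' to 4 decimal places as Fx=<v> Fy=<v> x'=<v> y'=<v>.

F_att = 1/2·(g−p) = 1/2·(-9,10) = (-4.5000,5.0000)
o1: d²=1 ≤ ρ²=18; F_rep = 11·(0,-1)/1² = (0.0000,-11.0000)
o2: d²=41 > ρ²=18 → inactive
F = F_att + ΣF_rep = (-4.5000,-6.0000)
p' = p + 1/8·F = (5.4375,-1.7500)

Fx=-4.5000 Fy=-6.0000 x'=5.4375 y'=-1.7500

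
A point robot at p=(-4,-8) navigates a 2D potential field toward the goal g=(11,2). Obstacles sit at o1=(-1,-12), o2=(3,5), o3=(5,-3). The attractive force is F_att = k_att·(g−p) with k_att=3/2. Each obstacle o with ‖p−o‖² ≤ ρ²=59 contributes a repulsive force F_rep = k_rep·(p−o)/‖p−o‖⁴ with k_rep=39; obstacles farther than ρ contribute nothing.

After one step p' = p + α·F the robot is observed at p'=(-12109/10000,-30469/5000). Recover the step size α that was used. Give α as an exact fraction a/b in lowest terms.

F_att = 3/2·(g−p) = 3/2·(15,10) = (22.5000,15.0000)
o1: d²=25 ≤ ρ²=59; F_rep = 39·(-3,4)/25² = (-0.1872,0.2496)
o2: d²=218 > ρ²=59 → inactive
o3: d²=106 > ρ²=59 → inactive
F = F_att + ΣF_rep = (22.3128,15.2496)
Δp = p'−p = (2.7891,1.9062); α = Δx/Fx = (27891/10000) / (27891/1250) = 1/8
check: Δy/Fy = (9531/5000) / (9531/625) = 1/8 ✓

α = 1/8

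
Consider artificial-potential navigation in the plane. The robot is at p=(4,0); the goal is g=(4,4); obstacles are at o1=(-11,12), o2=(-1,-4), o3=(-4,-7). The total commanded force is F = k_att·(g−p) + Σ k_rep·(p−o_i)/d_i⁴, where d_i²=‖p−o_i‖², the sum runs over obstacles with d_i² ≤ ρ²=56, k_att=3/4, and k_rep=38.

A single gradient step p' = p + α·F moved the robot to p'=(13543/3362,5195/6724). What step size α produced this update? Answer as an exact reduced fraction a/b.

α = 1/4

F_att = 3/4·(g−p) = 3/4·(0,4) = (0.0000,3.0000)
o1: d²=369 > ρ²=56 → inactive
o2: d²=41 ≤ ρ²=56; F_rep = 38·(5,4)/41² = (0.1130,0.0904)
o3: d²=113 > ρ²=56 → inactive
F = F_att + ΣF_rep = (0.1130,3.0904)
Δp = p'−p = (0.0283,0.7726); α = Δx/Fx = (95/3362) / (190/1681) = 1/4
check: Δy/Fy = (5195/6724) / (5195/1681) = 1/4 ✓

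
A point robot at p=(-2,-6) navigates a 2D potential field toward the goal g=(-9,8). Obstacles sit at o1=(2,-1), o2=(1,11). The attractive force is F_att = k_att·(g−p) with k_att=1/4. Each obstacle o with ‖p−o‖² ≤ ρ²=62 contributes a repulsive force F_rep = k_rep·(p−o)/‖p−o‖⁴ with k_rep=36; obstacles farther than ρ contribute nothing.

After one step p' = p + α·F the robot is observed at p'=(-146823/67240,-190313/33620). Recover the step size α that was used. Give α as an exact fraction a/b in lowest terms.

α = 1/10

F_att = 1/4·(g−p) = 1/4·(-7,14) = (-1.7500,3.5000)
o1: d²=41 ≤ ρ²=62; F_rep = 36·(-4,-5)/41² = (-0.0857,-0.1071)
o2: d²=298 > ρ²=62 → inactive
F = F_att + ΣF_rep = (-1.8357,3.3929)
Δp = p'−p = (-0.1836,0.3393); α = Δx/Fx = (-12343/67240) / (-12343/6724) = 1/10
check: Δy/Fy = (11407/33620) / (11407/3362) = 1/10 ✓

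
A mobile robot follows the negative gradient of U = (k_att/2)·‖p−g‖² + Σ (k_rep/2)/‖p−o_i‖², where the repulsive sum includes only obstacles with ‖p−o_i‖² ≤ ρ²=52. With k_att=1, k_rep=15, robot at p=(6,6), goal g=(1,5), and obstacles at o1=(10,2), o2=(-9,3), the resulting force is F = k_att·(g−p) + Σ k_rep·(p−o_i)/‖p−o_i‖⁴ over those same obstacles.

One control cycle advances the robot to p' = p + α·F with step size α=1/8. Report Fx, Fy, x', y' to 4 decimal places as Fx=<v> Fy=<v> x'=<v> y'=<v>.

Fx=-5.0586 Fy=-0.9414 x'=5.3677 y'=5.8823

F_att = 1·(g−p) = 1·(-5,-1) = (-5.0000,-1.0000)
o1: d²=32 ≤ ρ²=52; F_rep = 15·(-4,4)/32² = (-0.0586,0.0586)
o2: d²=234 > ρ²=52 → inactive
F = F_att + ΣF_rep = (-5.0586,-0.9414)
p' = p + 1/8·F = (5.3677,5.8823)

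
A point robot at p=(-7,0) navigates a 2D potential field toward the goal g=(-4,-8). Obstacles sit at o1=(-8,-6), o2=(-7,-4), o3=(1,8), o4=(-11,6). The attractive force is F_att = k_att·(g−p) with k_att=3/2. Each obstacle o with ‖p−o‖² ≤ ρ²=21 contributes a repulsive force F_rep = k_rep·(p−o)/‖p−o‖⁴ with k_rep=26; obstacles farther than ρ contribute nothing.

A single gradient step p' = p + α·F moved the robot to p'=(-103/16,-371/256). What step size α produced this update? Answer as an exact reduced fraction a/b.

α = 1/8

F_att = 3/2·(g−p) = 3/2·(3,-8) = (4.5000,-12.0000)
o1: d²=37 > ρ²=21 → inactive
o2: d²=16 ≤ ρ²=21; F_rep = 26·(0,4)/16² = (0.0000,0.4062)
o3: d²=128 > ρ²=21 → inactive
o4: d²=52 > ρ²=21 → inactive
F = F_att + ΣF_rep = (4.5000,-11.5938)
Δp = p'−p = (0.5625,-1.4492); α = Δx/Fx = (9/16) / (9/2) = 1/8
check: Δy/Fy = (-371/256) / (-371/32) = 1/8 ✓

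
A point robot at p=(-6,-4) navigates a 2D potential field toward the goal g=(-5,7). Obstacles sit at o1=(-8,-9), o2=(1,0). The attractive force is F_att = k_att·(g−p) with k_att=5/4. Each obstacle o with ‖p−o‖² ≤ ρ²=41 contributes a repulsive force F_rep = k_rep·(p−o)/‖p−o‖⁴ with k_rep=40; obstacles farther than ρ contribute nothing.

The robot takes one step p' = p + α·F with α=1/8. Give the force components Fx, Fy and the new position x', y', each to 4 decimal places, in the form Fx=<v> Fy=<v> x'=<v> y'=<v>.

F_att = 5/4·(g−p) = 5/4·(1,11) = (1.2500,13.7500)
o1: d²=29 ≤ ρ²=41; F_rep = 40·(2,5)/29² = (0.0951,0.2378)
o2: d²=65 > ρ²=41 → inactive
F = F_att + ΣF_rep = (1.3451,13.9878)
p' = p + 1/8·F = (-5.8319,-2.2515)

Fx=1.3451 Fy=13.9878 x'=-5.8319 y'=-2.2515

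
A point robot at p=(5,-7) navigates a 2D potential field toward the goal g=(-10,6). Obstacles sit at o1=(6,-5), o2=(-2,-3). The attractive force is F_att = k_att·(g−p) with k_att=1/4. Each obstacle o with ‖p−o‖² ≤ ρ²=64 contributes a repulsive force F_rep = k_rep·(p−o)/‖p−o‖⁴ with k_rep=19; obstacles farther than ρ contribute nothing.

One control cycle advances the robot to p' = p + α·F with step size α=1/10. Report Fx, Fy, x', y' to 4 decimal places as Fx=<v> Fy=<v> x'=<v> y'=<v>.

Fx=-4.5100 Fy=1.7300 x'=4.5490 y'=-6.8270

F_att = 1/4·(g−p) = 1/4·(-15,13) = (-3.7500,3.2500)
o1: d²=5 ≤ ρ²=64; F_rep = 19·(-1,-2)/5² = (-0.7600,-1.5200)
o2: d²=65 > ρ²=64 → inactive
F = F_att + ΣF_rep = (-4.5100,1.7300)
p' = p + 1/10·F = (4.5490,-6.8270)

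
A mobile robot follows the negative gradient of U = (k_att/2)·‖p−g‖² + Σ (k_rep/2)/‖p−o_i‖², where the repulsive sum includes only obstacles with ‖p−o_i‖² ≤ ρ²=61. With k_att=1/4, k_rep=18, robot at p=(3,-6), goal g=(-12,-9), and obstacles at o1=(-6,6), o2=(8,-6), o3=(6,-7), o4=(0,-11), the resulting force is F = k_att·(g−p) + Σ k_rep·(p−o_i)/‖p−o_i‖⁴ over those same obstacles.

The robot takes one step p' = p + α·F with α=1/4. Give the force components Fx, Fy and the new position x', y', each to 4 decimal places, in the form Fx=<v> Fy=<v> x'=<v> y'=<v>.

Fx=-4.3873 Fy=-0.4921 x'=1.9032 y'=-6.1230

F_att = 1/4·(g−p) = 1/4·(-15,-3) = (-3.7500,-0.7500)
o1: d²=225 > ρ²=61 → inactive
o2: d²=25 ≤ ρ²=61; F_rep = 18·(-5,0)/25² = (-0.1440,0.0000)
o3: d²=10 ≤ ρ²=61; F_rep = 18·(-3,1)/10² = (-0.5400,0.1800)
o4: d²=34 ≤ ρ²=61; F_rep = 18·(3,5)/34² = (0.0467,0.0779)
F = F_att + ΣF_rep = (-4.3873,-0.4921)
p' = p + 1/4·F = (1.9032,-6.1230)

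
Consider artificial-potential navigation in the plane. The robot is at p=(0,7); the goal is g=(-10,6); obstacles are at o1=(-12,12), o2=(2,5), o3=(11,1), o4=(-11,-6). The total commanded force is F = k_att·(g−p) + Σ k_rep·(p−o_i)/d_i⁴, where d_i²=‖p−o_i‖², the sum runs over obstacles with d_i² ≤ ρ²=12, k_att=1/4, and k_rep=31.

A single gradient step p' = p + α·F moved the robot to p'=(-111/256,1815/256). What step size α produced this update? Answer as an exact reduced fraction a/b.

α = 1/8

F_att = 1/4·(g−p) = 1/4·(-10,-1) = (-2.5000,-0.2500)
o1: d²=169 > ρ²=12 → inactive
o2: d²=8 ≤ ρ²=12; F_rep = 31·(-2,2)/8² = (-0.9688,0.9688)
o3: d²=157 > ρ²=12 → inactive
o4: d²=290 > ρ²=12 → inactive
F = F_att + ΣF_rep = (-3.4688,0.7188)
Δp = p'−p = (-0.4336,0.0898); α = Δx/Fx = (-111/256) / (-111/32) = 1/8
check: Δy/Fy = (23/256) / (23/32) = 1/8 ✓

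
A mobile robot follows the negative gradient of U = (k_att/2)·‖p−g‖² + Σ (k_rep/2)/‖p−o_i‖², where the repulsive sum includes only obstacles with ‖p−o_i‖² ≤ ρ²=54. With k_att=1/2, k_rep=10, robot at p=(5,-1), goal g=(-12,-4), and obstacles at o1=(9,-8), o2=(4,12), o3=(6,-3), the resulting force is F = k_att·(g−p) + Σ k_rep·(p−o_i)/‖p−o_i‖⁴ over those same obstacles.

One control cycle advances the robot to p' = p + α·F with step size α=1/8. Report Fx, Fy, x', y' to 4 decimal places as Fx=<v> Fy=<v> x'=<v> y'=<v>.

F_att = 1/2·(g−p) = 1/2·(-17,-3) = (-8.5000,-1.5000)
o1: d²=65 > ρ²=54 → inactive
o2: d²=170 > ρ²=54 → inactive
o3: d²=5 ≤ ρ²=54; F_rep = 10·(-1,2)/5² = (-0.4000,0.8000)
F = F_att + ΣF_rep = (-8.9000,-0.7000)
p' = p + 1/8·F = (3.8875,-1.0875)

Fx=-8.9000 Fy=-0.7000 x'=3.8875 y'=-1.0875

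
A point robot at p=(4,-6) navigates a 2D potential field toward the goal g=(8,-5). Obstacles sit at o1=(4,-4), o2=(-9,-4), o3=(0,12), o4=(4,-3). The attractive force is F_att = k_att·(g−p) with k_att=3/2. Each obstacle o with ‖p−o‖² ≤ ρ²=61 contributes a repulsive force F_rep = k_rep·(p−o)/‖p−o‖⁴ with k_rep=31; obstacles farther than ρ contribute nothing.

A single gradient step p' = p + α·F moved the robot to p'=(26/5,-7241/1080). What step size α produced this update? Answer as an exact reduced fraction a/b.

α = 1/5

F_att = 3/2·(g−p) = 3/2·(4,1) = (6.0000,1.5000)
o1: d²=4 ≤ ρ²=61; F_rep = 31·(0,-2)/4² = (0.0000,-3.8750)
o2: d²=173 > ρ²=61 → inactive
o3: d²=340 > ρ²=61 → inactive
o4: d²=9 ≤ ρ²=61; F_rep = 31·(0,-3)/9² = (0.0000,-1.1481)
F = F_att + ΣF_rep = (6.0000,-3.5231)
Δp = p'−p = (1.2000,-0.7046); α = Δx/Fx = (6/5) / (6) = 1/5
check: Δy/Fy = (-761/1080) / (-761/216) = 1/5 ✓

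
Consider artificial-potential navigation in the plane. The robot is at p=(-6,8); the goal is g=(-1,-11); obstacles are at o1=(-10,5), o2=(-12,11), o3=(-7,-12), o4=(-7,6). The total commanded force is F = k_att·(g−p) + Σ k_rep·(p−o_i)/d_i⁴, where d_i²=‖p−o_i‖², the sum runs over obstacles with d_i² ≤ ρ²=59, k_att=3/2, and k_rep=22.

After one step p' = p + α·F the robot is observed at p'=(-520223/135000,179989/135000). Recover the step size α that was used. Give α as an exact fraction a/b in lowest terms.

F_att = 3/2·(g−p) = 3/2·(5,-19) = (7.5000,-28.5000)
o1: d²=25 ≤ ρ²=59; F_rep = 22·(4,3)/25² = (0.1408,0.1056)
o2: d²=45 ≤ ρ²=59; F_rep = 22·(6,-3)/45² = (0.0652,-0.0326)
o3: d²=401 > ρ²=59 → inactive
o4: d²=5 ≤ ρ²=59; F_rep = 22·(1,2)/5² = (0.8800,1.7600)
F = F_att + ΣF_rep = (8.5860,-26.6670)
Δp = p'−p = (2.1465,-6.6667); α = Δx/Fx = (289777/135000) / (289777/33750) = 1/4
check: Δy/Fy = (-900011/135000) / (-900011/33750) = 1/4 ✓

α = 1/4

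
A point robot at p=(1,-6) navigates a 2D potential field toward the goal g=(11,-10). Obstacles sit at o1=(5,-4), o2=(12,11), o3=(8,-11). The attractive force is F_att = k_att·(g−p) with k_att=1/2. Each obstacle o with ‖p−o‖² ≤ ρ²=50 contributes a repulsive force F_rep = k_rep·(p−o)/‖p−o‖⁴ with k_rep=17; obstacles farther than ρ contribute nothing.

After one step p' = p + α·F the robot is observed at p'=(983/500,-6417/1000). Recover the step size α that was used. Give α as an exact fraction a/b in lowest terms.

α = 1/5

F_att = 1/2·(g−p) = 1/2·(10,-4) = (5.0000,-2.0000)
o1: d²=20 ≤ ρ²=50; F_rep = 17·(-4,-2)/20² = (-0.1700,-0.0850)
o2: d²=410 > ρ²=50 → inactive
o3: d²=74 > ρ²=50 → inactive
F = F_att + ΣF_rep = (4.8300,-2.0850)
Δp = p'−p = (0.9660,-0.4170); α = Δx/Fx = (483/500) / (483/100) = 1/5
check: Δy/Fy = (-417/1000) / (-417/200) = 1/5 ✓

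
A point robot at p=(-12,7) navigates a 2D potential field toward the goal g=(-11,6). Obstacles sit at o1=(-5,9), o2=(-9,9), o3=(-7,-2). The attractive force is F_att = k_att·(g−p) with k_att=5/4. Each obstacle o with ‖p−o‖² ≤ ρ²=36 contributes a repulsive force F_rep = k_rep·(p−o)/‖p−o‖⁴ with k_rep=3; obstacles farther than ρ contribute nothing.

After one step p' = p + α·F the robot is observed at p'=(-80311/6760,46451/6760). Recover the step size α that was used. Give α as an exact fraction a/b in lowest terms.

α = 1/10

F_att = 5/4·(g−p) = 5/4·(1,-1) = (1.2500,-1.2500)
o1: d²=53 > ρ²=36 → inactive
o2: d²=13 ≤ ρ²=36; F_rep = 3·(-3,-2)/13² = (-0.0533,-0.0355)
o3: d²=106 > ρ²=36 → inactive
F = F_att + ΣF_rep = (1.1967,-1.2855)
Δp = p'−p = (0.1197,-0.1286); α = Δx/Fx = (809/6760) / (809/676) = 1/10
check: Δy/Fy = (-869/6760) / (-869/676) = 1/10 ✓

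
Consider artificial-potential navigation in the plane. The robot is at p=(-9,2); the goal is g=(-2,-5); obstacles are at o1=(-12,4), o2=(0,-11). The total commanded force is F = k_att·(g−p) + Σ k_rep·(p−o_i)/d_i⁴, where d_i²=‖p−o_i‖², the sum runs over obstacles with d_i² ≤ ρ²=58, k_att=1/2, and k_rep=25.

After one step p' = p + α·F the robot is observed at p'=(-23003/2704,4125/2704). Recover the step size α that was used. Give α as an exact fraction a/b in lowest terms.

α = 1/8

F_att = 1/2·(g−p) = 1/2·(7,-7) = (3.5000,-3.5000)
o1: d²=13 ≤ ρ²=58; F_rep = 25·(3,-2)/13² = (0.4438,-0.2959)
o2: d²=250 > ρ²=58 → inactive
F = F_att + ΣF_rep = (3.9438,-3.7959)
Δp = p'−p = (0.4930,-0.4745); α = Δx/Fx = (1333/2704) / (1333/338) = 1/8
check: Δy/Fy = (-1283/2704) / (-1283/338) = 1/8 ✓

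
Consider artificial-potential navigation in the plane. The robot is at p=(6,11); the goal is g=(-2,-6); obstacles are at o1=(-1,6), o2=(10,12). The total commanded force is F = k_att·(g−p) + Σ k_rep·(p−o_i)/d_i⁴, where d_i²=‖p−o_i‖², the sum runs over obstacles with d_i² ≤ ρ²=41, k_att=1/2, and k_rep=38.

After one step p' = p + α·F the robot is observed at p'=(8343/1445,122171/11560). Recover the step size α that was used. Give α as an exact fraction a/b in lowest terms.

α = 1/20

F_att = 1/2·(g−p) = 1/2·(-8,-17) = (-4.0000,-8.5000)
o1: d²=74 > ρ²=41 → inactive
o2: d²=17 ≤ ρ²=41; F_rep = 38·(-4,-1)/17² = (-0.5260,-0.1315)
F = F_att + ΣF_rep = (-4.5260,-8.6315)
Δp = p'−p = (-0.2263,-0.4316); α = Δx/Fx = (-327/1445) / (-1308/289) = 1/20
check: Δy/Fy = (-4989/11560) / (-4989/578) = 1/20 ✓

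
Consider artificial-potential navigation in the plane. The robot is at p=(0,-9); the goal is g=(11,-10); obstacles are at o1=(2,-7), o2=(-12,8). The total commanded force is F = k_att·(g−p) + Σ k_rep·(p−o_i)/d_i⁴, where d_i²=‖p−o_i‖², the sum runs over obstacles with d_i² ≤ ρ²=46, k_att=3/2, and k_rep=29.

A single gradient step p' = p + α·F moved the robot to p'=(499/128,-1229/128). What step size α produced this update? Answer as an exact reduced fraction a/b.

F_att = 3/2·(g−p) = 3/2·(11,-1) = (16.5000,-1.5000)
o1: d²=8 ≤ ρ²=46; F_rep = 29·(-2,-2)/8² = (-0.9062,-0.9062)
o2: d²=433 > ρ²=46 → inactive
F = F_att + ΣF_rep = (15.5938,-2.4062)
Δp = p'−p = (3.8984,-0.6016); α = Δx/Fx = (499/128) / (499/32) = 1/4
check: Δy/Fy = (-77/128) / (-77/32) = 1/4 ✓

α = 1/4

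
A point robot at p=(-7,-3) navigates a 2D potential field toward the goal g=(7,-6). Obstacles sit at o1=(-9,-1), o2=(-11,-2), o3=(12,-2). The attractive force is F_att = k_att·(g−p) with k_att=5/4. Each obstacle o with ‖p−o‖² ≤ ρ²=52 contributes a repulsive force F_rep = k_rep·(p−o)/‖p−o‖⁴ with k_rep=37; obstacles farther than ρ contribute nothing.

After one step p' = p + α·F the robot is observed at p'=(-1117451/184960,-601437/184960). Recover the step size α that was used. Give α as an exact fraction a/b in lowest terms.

α = 1/20

F_att = 5/4·(g−p) = 5/4·(14,-3) = (17.5000,-3.7500)
o1: d²=8 ≤ ρ²=52; F_rep = 37·(2,-2)/8² = (1.1562,-1.1562)
o2: d²=17 ≤ ρ²=52; F_rep = 37·(4,-1)/17² = (0.5121,-0.1280)
o3: d²=362 > ρ²=52 → inactive
F = F_att + ΣF_rep = (19.1684,-5.0343)
Δp = p'−p = (0.9584,-0.2517); α = Δx/Fx = (177269/184960) / (177269/9248) = 1/20
check: Δy/Fy = (-46557/184960) / (-46557/9248) = 1/20 ✓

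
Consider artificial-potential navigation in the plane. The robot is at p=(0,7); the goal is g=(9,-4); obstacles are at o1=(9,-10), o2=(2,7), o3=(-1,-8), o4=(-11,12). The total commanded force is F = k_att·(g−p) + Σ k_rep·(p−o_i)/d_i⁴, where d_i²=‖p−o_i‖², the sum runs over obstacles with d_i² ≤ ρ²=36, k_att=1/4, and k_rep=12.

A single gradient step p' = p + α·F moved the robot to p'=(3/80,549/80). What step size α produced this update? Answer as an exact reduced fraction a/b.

α = 1/20

F_att = 1/4·(g−p) = 1/4·(9,-11) = (2.2500,-2.7500)
o1: d²=370 > ρ²=36 → inactive
o2: d²=4 ≤ ρ²=36; F_rep = 12·(-2,0)/4² = (-1.5000,0.0000)
o3: d²=226 > ρ²=36 → inactive
o4: d²=146 > ρ²=36 → inactive
F = F_att + ΣF_rep = (0.7500,-2.7500)
Δp = p'−p = (0.0375,-0.1375); α = Δx/Fx = (3/80) / (3/4) = 1/20
check: Δy/Fy = (-11/80) / (-11/4) = 1/20 ✓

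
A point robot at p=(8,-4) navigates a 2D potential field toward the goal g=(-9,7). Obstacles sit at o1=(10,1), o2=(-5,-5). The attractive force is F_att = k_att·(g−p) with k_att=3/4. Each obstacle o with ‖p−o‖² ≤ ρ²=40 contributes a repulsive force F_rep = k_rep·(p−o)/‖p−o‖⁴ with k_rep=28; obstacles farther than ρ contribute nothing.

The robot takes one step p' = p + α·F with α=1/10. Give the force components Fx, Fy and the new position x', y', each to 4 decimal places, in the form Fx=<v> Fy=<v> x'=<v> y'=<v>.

F_att = 3/4·(g−p) = 3/4·(-17,11) = (-12.7500,8.2500)
o1: d²=29 ≤ ρ²=40; F_rep = 28·(-2,-5)/29² = (-0.0666,-0.1665)
o2: d²=170 > ρ²=40 → inactive
F = F_att + ΣF_rep = (-12.8166,8.0835)
p' = p + 1/10·F = (6.7183,-3.1916)

Fx=-12.8166 Fy=8.0835 x'=6.7183 y'=-3.1916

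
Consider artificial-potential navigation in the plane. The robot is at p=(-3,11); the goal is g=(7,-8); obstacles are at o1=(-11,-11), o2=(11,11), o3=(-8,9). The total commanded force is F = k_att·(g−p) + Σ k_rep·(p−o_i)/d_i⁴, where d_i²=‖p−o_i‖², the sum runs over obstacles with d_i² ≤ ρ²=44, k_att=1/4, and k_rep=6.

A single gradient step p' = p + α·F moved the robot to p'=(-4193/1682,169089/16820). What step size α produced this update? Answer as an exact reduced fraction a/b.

F_att = 1/4·(g−p) = 1/4·(10,-19) = (2.5000,-4.7500)
o1: d²=548 > ρ²=44 → inactive
o2: d²=196 > ρ²=44 → inactive
o3: d²=29 ≤ ρ²=44; F_rep = 6·(5,2)/29² = (0.0357,0.0143)
F = F_att + ΣF_rep = (2.5357,-4.7357)
Δp = p'−p = (0.5071,-0.9471); α = Δx/Fx = (853/1682) / (4265/1682) = 1/5
check: Δy/Fy = (-15931/16820) / (-15931/3364) = 1/5 ✓

α = 1/5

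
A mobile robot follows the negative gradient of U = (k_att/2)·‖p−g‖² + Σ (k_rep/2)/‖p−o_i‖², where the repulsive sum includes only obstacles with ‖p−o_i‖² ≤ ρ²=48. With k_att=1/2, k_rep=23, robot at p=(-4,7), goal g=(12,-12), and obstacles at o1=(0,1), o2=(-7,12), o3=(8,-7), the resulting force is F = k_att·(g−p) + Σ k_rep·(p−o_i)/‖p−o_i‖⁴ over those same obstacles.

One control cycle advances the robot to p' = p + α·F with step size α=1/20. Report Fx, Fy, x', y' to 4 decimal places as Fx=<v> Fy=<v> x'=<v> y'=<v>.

Fx=8.0597 Fy=-9.5995 x'=-3.5970 y'=6.5200

F_att = 1/2·(g−p) = 1/2·(16,-19) = (8.0000,-9.5000)
o1: d²=52 > ρ²=48 → inactive
o2: d²=34 ≤ ρ²=48; F_rep = 23·(3,-5)/34² = (0.0597,-0.0995)
o3: d²=340 > ρ²=48 → inactive
F = F_att + ΣF_rep = (8.0597,-9.5995)
p' = p + 1/20·F = (-3.5970,6.5200)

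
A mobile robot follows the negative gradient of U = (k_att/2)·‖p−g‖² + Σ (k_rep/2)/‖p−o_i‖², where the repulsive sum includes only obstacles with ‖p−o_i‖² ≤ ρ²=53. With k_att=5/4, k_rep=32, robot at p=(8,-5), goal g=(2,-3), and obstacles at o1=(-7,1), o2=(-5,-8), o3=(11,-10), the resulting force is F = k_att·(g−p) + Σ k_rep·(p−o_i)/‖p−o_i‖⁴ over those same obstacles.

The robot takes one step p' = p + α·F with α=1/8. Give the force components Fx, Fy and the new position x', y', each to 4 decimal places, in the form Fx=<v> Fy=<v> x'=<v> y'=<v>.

Fx=-7.5830 Fy=2.6384 x'=7.0521 y'=-4.6702

F_att = 5/4·(g−p) = 5/4·(-6,2) = (-7.5000,2.5000)
o1: d²=261 > ρ²=53 → inactive
o2: d²=178 > ρ²=53 → inactive
o3: d²=34 ≤ ρ²=53; F_rep = 32·(-3,5)/34² = (-0.0830,0.1384)
F = F_att + ΣF_rep = (-7.5830,2.6384)
p' = p + 1/8·F = (7.0521,-4.6702)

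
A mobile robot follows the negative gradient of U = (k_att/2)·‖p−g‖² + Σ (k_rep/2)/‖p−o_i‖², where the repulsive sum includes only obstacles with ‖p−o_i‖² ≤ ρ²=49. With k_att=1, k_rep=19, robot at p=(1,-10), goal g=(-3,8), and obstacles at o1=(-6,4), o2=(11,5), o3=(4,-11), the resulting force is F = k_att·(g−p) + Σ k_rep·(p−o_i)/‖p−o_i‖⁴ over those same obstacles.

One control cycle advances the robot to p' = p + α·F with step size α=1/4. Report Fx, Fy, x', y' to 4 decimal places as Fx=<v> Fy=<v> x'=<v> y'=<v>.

F_att = 1·(g−p) = 1·(-4,18) = (-4.0000,18.0000)
o1: d²=245 > ρ²=49 → inactive
o2: d²=325 > ρ²=49 → inactive
o3: d²=10 ≤ ρ²=49; F_rep = 19·(-3,1)/10² = (-0.5700,0.1900)
F = F_att + ΣF_rep = (-4.5700,18.1900)
p' = p + 1/4·F = (-0.1425,-5.4525)

Fx=-4.5700 Fy=18.1900 x'=-0.1425 y'=-5.4525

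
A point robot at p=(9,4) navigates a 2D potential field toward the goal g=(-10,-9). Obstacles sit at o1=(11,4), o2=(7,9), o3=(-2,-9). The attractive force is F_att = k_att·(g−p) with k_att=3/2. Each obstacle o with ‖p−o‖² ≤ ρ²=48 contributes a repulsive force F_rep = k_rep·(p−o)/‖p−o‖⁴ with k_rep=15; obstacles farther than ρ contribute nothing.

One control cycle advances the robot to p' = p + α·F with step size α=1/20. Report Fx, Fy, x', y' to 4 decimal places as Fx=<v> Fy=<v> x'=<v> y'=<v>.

F_att = 3/2·(g−p) = 3/2·(-19,-13) = (-28.5000,-19.5000)
o1: d²=4 ≤ ρ²=48; F_rep = 15·(-2,0)/4² = (-1.8750,0.0000)
o2: d²=29 ≤ ρ²=48; F_rep = 15·(2,-5)/29² = (0.0357,-0.0892)
o3: d²=290 > ρ²=48 → inactive
F = F_att + ΣF_rep = (-30.3393,-19.5892)
p' = p + 1/20·F = (7.4830,3.0205)

Fx=-30.3393 Fy=-19.5892 x'=7.4830 y'=3.0205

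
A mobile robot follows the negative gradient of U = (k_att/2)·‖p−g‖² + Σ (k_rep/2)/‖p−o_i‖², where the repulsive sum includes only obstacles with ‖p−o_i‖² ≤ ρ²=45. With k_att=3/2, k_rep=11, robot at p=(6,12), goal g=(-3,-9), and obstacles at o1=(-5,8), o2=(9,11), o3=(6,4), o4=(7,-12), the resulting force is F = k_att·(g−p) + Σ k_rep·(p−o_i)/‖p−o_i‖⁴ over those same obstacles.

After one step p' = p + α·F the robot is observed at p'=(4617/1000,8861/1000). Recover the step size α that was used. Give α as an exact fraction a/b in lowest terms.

F_att = 3/2·(g−p) = 3/2·(-9,-21) = (-13.5000,-31.5000)
o1: d²=137 > ρ²=45 → inactive
o2: d²=10 ≤ ρ²=45; F_rep = 11·(-3,1)/10² = (-0.3300,0.1100)
o3: d²=64 > ρ²=45 → inactive
o4: d²=577 > ρ²=45 → inactive
F = F_att + ΣF_rep = (-13.8300,-31.3900)
Δp = p'−p = (-1.3830,-3.1390); α = Δx/Fx = (-1383/1000) / (-1383/100) = 1/10
check: Δy/Fy = (-3139/1000) / (-3139/100) = 1/10 ✓

α = 1/10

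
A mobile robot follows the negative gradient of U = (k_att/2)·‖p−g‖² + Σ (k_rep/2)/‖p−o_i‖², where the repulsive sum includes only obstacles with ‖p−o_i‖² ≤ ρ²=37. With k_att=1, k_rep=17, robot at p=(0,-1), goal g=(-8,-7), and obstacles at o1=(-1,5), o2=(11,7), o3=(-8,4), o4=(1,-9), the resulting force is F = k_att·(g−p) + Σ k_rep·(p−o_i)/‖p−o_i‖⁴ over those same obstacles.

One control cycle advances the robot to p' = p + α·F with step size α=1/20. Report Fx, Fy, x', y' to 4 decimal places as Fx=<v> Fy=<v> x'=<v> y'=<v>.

F_att = 1·(g−p) = 1·(-8,-6) = (-8.0000,-6.0000)
o1: d²=37 ≤ ρ²=37; F_rep = 17·(1,-6)/37² = (0.0124,-0.0745)
o2: d²=185 > ρ²=37 → inactive
o3: d²=89 > ρ²=37 → inactive
o4: d²=65 > ρ²=37 → inactive
F = F_att + ΣF_rep = (-7.9876,-6.0745)
p' = p + 1/20·F = (-0.3994,-1.3037)

Fx=-7.9876 Fy=-6.0745 x'=-0.3994 y'=-1.3037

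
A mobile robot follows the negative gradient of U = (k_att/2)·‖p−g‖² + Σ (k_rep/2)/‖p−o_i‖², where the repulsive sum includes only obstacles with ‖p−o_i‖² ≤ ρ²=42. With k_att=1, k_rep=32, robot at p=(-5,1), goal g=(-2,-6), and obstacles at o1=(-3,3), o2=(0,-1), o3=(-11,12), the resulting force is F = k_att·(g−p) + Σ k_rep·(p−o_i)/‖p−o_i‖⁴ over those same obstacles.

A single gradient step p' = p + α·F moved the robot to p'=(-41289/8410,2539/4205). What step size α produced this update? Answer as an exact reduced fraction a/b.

F_att = 1·(g−p) = 1·(3,-7) = (3.0000,-7.0000)
o1: d²=8 ≤ ρ²=42; F_rep = 32·(-2,-2)/8² = (-1.0000,-1.0000)
o2: d²=29 ≤ ρ²=42; F_rep = 32·(-5,2)/29² = (-0.1902,0.0761)
o3: d²=157 > ρ²=42 → inactive
F = F_att + ΣF_rep = (1.8098,-7.9239)
Δp = p'−p = (0.0905,-0.3962); α = Δx/Fx = (761/8410) / (1522/841) = 1/20
check: Δy/Fy = (-1666/4205) / (-6664/841) = 1/20 ✓

α = 1/20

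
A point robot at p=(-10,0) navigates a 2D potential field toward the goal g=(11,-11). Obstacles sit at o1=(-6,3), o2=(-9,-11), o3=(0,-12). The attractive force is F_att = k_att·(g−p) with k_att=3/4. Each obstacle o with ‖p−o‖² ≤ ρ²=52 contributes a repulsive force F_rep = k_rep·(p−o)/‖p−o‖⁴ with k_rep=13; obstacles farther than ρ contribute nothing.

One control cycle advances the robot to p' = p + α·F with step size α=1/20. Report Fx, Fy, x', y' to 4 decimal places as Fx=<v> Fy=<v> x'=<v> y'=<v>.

F_att = 3/4·(g−p) = 3/4·(21,-11) = (15.7500,-8.2500)
o1: d²=25 ≤ ρ²=52; F_rep = 13·(-4,-3)/25² = (-0.0832,-0.0624)
o2: d²=122 > ρ²=52 → inactive
o3: d²=244 > ρ²=52 → inactive
F = F_att + ΣF_rep = (15.6668,-8.3124)
p' = p + 1/20·F = (-9.2167,-0.4156)

Fx=15.6668 Fy=-8.3124 x'=-9.2167 y'=-0.4156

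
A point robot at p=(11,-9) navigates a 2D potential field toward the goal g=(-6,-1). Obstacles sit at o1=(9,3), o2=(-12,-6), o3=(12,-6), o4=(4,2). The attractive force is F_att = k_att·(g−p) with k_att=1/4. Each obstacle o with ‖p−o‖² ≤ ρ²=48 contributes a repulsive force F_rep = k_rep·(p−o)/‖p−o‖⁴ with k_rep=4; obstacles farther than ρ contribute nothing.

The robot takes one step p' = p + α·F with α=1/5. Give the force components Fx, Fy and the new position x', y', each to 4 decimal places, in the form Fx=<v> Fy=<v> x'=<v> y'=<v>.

Fx=-4.2900 Fy=1.8800 x'=10.1420 y'=-8.6240

F_att = 1/4·(g−p) = 1/4·(-17,8) = (-4.2500,2.0000)
o1: d²=148 > ρ²=48 → inactive
o2: d²=538 > ρ²=48 → inactive
o3: d²=10 ≤ ρ²=48; F_rep = 4·(-1,-3)/10² = (-0.0400,-0.1200)
o4: d²=170 > ρ²=48 → inactive
F = F_att + ΣF_rep = (-4.2900,1.8800)
p' = p + 1/5·F = (10.1420,-8.6240)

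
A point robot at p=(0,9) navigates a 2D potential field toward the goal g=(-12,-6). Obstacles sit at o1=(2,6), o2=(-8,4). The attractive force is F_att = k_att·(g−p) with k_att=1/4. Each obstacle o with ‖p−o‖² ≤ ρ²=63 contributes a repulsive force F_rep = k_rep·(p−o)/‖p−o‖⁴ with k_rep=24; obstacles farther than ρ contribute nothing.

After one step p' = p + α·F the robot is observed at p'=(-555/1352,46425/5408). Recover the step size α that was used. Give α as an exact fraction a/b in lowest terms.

F_att = 1/4·(g−p) = 1/4·(-12,-15) = (-3.0000,-3.7500)
o1: d²=13 ≤ ρ²=63; F_rep = 24·(-2,3)/13² = (-0.2840,0.4260)
o2: d²=89 > ρ²=63 → inactive
F = F_att + ΣF_rep = (-3.2840,-3.3240)
Δp = p'−p = (-0.4105,-0.4155); α = Δx/Fx = (-555/1352) / (-555/169) = 1/8
check: Δy/Fy = (-2247/5408) / (-2247/676) = 1/8 ✓

α = 1/8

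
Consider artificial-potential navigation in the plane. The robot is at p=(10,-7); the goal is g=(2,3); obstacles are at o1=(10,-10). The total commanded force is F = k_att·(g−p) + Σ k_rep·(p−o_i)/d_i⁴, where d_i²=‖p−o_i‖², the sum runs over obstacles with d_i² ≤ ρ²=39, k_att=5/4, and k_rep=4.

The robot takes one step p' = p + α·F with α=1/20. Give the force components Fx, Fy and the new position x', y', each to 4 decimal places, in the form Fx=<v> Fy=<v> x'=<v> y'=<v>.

Fx=-10.0000 Fy=12.6481 x'=9.5000 y'=-6.3676

F_att = 5/4·(g−p) = 5/4·(-8,10) = (-10.0000,12.5000)
o1: d²=9 ≤ ρ²=39; F_rep = 4·(0,3)/9² = (0.0000,0.1481)
F = F_att + ΣF_rep = (-10.0000,12.6481)
p' = p + 1/20·F = (9.5000,-6.3676)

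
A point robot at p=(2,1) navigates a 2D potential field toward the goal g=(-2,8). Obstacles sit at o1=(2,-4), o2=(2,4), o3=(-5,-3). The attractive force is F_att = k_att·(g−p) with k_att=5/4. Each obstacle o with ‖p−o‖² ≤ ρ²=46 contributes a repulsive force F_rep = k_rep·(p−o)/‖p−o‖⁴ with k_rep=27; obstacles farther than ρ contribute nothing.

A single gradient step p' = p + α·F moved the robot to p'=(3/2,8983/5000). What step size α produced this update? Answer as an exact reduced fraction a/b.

α = 1/10

F_att = 5/4·(g−p) = 5/4·(-4,7) = (-5.0000,8.7500)
o1: d²=25 ≤ ρ²=46; F_rep = 27·(0,5)/25² = (0.0000,0.2160)
o2: d²=9 ≤ ρ²=46; F_rep = 27·(0,-3)/9² = (0.0000,-1.0000)
o3: d²=65 > ρ²=46 → inactive
F = F_att + ΣF_rep = (-5.0000,7.9660)
Δp = p'−p = (-0.5000,0.7966); α = Δx/Fx = (-1/2) / (-5) = 1/10
check: Δy/Fy = (3983/5000) / (3983/500) = 1/10 ✓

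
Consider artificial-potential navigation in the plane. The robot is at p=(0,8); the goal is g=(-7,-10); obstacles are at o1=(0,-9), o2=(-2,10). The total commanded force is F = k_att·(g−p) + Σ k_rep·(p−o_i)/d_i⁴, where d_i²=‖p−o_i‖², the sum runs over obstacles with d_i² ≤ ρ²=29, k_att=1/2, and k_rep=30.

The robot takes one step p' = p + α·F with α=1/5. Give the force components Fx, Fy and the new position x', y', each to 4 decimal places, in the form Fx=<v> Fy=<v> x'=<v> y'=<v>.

Fx=-2.5625 Fy=-9.9375 x'=-0.5125 y'=6.0125

F_att = 1/2·(g−p) = 1/2·(-7,-18) = (-3.5000,-9.0000)
o1: d²=289 > ρ²=29 → inactive
o2: d²=8 ≤ ρ²=29; F_rep = 30·(2,-2)/8² = (0.9375,-0.9375)
F = F_att + ΣF_rep = (-2.5625,-9.9375)
p' = p + 1/5·F = (-0.5125,6.0125)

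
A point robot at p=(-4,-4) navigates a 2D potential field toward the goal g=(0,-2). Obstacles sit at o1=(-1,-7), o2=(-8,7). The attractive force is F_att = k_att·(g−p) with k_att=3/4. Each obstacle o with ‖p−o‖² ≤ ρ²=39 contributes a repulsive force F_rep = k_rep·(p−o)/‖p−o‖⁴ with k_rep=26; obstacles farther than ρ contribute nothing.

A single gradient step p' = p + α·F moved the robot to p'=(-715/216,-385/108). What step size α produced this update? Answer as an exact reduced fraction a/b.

F_att = 3/4·(g−p) = 3/4·(4,2) = (3.0000,1.5000)
o1: d²=18 ≤ ρ²=39; F_rep = 26·(-3,3)/18² = (-0.2407,0.2407)
o2: d²=137 > ρ²=39 → inactive
F = F_att + ΣF_rep = (2.7593,1.7407)
Δp = p'−p = (0.6898,0.4352); α = Δx/Fx = (149/216) / (149/54) = 1/4
check: Δy/Fy = (47/108) / (47/27) = 1/4 ✓

α = 1/4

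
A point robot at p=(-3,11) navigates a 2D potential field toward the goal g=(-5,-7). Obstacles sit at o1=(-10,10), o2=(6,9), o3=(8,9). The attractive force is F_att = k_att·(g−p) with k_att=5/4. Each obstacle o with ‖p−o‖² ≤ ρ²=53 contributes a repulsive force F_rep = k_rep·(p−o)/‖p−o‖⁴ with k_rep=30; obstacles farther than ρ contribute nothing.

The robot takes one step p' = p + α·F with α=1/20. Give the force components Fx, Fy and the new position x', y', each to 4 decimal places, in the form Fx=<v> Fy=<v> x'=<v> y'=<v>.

Fx=-2.4160 Fy=-22.4880 x'=-3.1208 y'=9.8756

F_att = 5/4·(g−p) = 5/4·(-2,-18) = (-2.5000,-22.5000)
o1: d²=50 ≤ ρ²=53; F_rep = 30·(7,1)/50² = (0.0840,0.0120)
o2: d²=85 > ρ²=53 → inactive
o3: d²=125 > ρ²=53 → inactive
F = F_att + ΣF_rep = (-2.4160,-22.4880)
p' = p + 1/20·F = (-3.1208,9.8756)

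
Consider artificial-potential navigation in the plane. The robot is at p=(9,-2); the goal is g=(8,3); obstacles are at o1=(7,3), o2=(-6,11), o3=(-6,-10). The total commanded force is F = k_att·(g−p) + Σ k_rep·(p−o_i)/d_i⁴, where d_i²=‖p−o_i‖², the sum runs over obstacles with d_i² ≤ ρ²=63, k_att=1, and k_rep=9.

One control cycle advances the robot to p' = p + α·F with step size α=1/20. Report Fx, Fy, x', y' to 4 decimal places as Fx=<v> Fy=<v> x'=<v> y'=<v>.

Fx=-0.9786 Fy=4.9465 x'=8.9511 y'=-1.7527

F_att = 1·(g−p) = 1·(-1,5) = (-1.0000,5.0000)
o1: d²=29 ≤ ρ²=63; F_rep = 9·(2,-5)/29² = (0.0214,-0.0535)
o2: d²=394 > ρ²=63 → inactive
o3: d²=289 > ρ²=63 → inactive
F = F_att + ΣF_rep = (-0.9786,4.9465)
p' = p + 1/20·F = (8.9511,-1.7527)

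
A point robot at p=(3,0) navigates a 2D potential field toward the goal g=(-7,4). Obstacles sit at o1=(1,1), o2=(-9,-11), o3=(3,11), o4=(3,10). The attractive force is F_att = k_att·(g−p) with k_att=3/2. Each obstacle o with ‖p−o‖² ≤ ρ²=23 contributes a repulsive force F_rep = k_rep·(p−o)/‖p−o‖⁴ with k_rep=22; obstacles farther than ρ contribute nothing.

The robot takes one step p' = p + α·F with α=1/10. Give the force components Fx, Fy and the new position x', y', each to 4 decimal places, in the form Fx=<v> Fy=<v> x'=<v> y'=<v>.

F_att = 3/2·(g−p) = 3/2·(-10,4) = (-15.0000,6.0000)
o1: d²=5 ≤ ρ²=23; F_rep = 22·(2,-1)/5² = (1.7600,-0.8800)
o2: d²=265 > ρ²=23 → inactive
o3: d²=121 > ρ²=23 → inactive
o4: d²=100 > ρ²=23 → inactive
F = F_att + ΣF_rep = (-13.2400,5.1200)
p' = p + 1/10·F = (1.6760,0.5120)

Fx=-13.2400 Fy=5.1200 x'=1.6760 y'=0.5120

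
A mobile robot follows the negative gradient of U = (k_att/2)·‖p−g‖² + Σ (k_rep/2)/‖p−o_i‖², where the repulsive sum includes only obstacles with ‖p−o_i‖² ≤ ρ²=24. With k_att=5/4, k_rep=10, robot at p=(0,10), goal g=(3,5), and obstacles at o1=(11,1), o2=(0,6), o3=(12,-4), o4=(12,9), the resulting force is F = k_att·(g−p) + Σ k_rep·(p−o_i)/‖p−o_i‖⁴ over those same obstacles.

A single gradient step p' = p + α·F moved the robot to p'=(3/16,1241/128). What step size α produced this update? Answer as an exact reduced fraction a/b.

α = 1/20

F_att = 5/4·(g−p) = 5/4·(3,-5) = (3.7500,-6.2500)
o1: d²=202 > ρ²=24 → inactive
o2: d²=16 ≤ ρ²=24; F_rep = 10·(0,4)/16² = (0.0000,0.1562)
o3: d²=340 > ρ²=24 → inactive
o4: d²=145 > ρ²=24 → inactive
F = F_att + ΣF_rep = (3.7500,-6.0938)
Δp = p'−p = (0.1875,-0.3047); α = Δx/Fx = (3/16) / (15/4) = 1/20
check: Δy/Fy = (-39/128) / (-195/32) = 1/20 ✓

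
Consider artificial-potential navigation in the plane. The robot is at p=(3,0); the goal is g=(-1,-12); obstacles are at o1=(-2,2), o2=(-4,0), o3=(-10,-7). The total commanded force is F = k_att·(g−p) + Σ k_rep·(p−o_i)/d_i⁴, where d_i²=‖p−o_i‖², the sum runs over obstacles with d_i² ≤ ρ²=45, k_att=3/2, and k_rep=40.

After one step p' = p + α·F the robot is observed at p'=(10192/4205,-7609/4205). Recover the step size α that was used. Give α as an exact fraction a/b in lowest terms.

F_att = 3/2·(g−p) = 3/2·(-4,-12) = (-6.0000,-18.0000)
o1: d²=29 ≤ ρ²=45; F_rep = 40·(5,-2)/29² = (0.2378,-0.0951)
o2: d²=49 > ρ²=45 → inactive
o3: d²=218 > ρ²=45 → inactive
F = F_att + ΣF_rep = (-5.7622,-18.0951)
Δp = p'−p = (-0.5762,-1.8095); α = Δx/Fx = (-2423/4205) / (-4846/841) = 1/10
check: Δy/Fy = (-7609/4205) / (-15218/841) = 1/10 ✓

α = 1/10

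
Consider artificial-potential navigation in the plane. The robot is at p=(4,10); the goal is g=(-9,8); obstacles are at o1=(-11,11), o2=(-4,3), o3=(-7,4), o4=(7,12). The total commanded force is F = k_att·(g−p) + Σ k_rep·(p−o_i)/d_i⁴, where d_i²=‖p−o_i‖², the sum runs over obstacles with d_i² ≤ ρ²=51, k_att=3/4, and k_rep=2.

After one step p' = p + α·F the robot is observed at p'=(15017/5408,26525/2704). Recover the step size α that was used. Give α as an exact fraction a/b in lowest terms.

α = 1/8

F_att = 3/4·(g−p) = 3/4·(-13,-2) = (-9.7500,-1.5000)
o1: d²=226 > ρ²=51 → inactive
o2: d²=113 > ρ²=51 → inactive
o3: d²=157 > ρ²=51 → inactive
o4: d²=13 ≤ ρ²=51; F_rep = 2·(-3,-2)/13² = (-0.0355,-0.0237)
F = F_att + ΣF_rep = (-9.7855,-1.5237)
Δp = p'−p = (-1.2232,-0.1905); α = Δx/Fx = (-6615/5408) / (-6615/676) = 1/8
check: Δy/Fy = (-515/2704) / (-515/338) = 1/8 ✓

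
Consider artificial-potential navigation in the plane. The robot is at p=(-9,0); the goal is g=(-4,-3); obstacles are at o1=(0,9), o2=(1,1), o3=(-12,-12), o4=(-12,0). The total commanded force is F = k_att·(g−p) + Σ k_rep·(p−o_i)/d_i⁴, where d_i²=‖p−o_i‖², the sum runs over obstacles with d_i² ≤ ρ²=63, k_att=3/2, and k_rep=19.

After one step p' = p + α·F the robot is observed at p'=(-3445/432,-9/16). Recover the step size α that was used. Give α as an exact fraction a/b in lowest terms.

α = 1/8

F_att = 3/2·(g−p) = 3/2·(5,-3) = (7.5000,-4.5000)
o1: d²=162 > ρ²=63 → inactive
o2: d²=101 > ρ²=63 → inactive
o3: d²=153 > ρ²=63 → inactive
o4: d²=9 ≤ ρ²=63; F_rep = 19·(3,0)/9² = (0.7037,0.0000)
F = F_att + ΣF_rep = (8.2037,-4.5000)
Δp = p'−p = (1.0255,-0.5625); α = Δx/Fx = (443/432) / (443/54) = 1/8
check: Δy/Fy = (-9/16) / (-9/2) = 1/8 ✓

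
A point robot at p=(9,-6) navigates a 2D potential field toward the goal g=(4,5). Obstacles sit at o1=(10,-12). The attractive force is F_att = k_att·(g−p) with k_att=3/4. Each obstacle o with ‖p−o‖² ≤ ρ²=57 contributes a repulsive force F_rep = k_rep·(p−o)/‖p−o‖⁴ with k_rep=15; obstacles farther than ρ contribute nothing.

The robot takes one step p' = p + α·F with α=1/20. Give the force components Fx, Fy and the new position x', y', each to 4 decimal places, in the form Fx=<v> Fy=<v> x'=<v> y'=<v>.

Fx=-3.7610 Fy=8.3157 x'=8.8120 y'=-5.5842

F_att = 3/4·(g−p) = 3/4·(-5,11) = (-3.7500,8.2500)
o1: d²=37 ≤ ρ²=57; F_rep = 15·(-1,6)/37² = (-0.0110,0.0657)
F = F_att + ΣF_rep = (-3.7610,8.3157)
p' = p + 1/20·F = (8.8120,-5.5842)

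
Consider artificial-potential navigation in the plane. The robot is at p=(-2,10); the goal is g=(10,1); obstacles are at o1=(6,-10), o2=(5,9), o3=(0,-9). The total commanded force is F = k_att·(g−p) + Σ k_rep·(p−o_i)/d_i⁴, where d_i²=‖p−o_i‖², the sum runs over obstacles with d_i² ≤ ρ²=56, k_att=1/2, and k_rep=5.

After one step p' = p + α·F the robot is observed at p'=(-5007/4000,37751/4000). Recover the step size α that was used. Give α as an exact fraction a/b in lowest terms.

F_att = 1/2·(g−p) = 1/2·(12,-9) = (6.0000,-4.5000)
o1: d²=464 > ρ²=56 → inactive
o2: d²=50 ≤ ρ²=56; F_rep = 5·(-7,1)/50² = (-0.0140,0.0020)
o3: d²=365 > ρ²=56 → inactive
F = F_att + ΣF_rep = (5.9860,-4.4980)
Δp = p'−p = (0.7482,-0.5623); α = Δx/Fx = (2993/4000) / (2993/500) = 1/8
check: Δy/Fy = (-2249/4000) / (-2249/500) = 1/8 ✓

α = 1/8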